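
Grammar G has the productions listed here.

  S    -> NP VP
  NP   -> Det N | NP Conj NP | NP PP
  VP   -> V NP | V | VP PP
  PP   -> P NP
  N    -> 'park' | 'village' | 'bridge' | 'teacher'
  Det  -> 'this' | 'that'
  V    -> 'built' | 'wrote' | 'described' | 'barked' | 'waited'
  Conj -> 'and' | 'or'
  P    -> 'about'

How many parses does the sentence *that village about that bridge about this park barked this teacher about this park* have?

Two of the 4 distinct bracketings:
[S [NP [NP [Det that] [N village]] [PP [P about] [NP [NP [Det that] [N bridge]] [PP [P about] [NP [Det this] [N park]]]]]] [VP [V barked] [NP [NP [Det this] [N teacher]] [PP [P about] [NP [Det this] [N park]]]]]]
[S [NP [NP [Det that] [N village]] [PP [P about] [NP [NP [Det that] [N bridge]] [PP [P about] [NP [Det this] [N park]]]]]] [VP [VP [V barked] [NP [Det this] [N teacher]]] [PP [P about] [NP [Det this] [N park]]]]]
The difference turns on whether VP → VP PP is used at the relevant span, versus an alternative expansion of VP.

4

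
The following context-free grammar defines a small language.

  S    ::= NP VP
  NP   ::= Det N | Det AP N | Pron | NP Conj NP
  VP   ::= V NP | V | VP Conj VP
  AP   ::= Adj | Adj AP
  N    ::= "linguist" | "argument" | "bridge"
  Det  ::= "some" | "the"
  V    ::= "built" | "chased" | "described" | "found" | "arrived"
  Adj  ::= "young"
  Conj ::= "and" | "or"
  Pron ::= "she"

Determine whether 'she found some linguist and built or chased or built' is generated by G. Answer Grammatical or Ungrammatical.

Grammatical

S
  NP
    Pron: she
  VP
    VP
      V: found
      NP
        Det: some
        N: linguist
    Conj: and
    VP
      VP
        V: built
      Conj: or
      VP
        VP
          V: chased
        Conj: or
        VP
          V: built
Every word is introduced by a lexical rule and the phrasal rules combine the resulting categories into a single S.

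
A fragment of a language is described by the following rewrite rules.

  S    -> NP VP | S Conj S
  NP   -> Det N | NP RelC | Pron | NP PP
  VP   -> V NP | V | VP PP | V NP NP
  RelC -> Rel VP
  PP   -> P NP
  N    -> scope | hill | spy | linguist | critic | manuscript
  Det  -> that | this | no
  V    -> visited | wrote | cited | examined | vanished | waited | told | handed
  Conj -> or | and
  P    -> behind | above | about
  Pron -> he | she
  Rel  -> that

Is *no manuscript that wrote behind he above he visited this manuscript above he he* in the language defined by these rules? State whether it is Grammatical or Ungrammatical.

Grammatical

[S [NP [NP [Det no] [N manuscript]] [RelC [Rel that] [VP [VP [V wrote]] [PP [P behind] [NP [NP [Pron he]] [PP [P above] [NP [Pron he]]]]]]]] [VP [V visited] [NP [NP [Det this] [N manuscript]] [PP [P above] [NP [Pron he]]]] [NP [Pron he]]]]
Each bracket corresponds to one application of a listed rule, so the string is derivable from S.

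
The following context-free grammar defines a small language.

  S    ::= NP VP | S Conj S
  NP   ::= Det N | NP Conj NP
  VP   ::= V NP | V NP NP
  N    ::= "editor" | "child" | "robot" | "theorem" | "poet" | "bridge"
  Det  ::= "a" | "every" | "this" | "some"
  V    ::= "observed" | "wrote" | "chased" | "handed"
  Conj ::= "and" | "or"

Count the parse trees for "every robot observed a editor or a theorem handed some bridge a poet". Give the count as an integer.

1

[S [S [NP [Det every] [N robot]] [VP [V observed] [NP [Det a] [N editor]]]] [Conj or] [S [NP [Det a] [N theorem]] [VP [V handed] [NP [Det some] [N bridge]] [NP [Det a] [N poet]]]]]
No rule offers an alternative attachment or grouping for any span, so this is the only derivation.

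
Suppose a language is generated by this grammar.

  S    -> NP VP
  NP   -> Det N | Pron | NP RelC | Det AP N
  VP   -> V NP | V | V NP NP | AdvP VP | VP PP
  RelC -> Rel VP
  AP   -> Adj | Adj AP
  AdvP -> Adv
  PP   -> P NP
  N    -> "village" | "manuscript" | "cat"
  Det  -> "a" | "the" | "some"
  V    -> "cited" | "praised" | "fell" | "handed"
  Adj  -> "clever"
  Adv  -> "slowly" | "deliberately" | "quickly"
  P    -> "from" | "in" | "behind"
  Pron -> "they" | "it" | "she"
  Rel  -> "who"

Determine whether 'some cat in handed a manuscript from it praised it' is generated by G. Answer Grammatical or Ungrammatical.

A P word can never sit immediately before a V word in any string this grammar generates, so the substring 'in handed' rules out a derivation.

Ungrammatical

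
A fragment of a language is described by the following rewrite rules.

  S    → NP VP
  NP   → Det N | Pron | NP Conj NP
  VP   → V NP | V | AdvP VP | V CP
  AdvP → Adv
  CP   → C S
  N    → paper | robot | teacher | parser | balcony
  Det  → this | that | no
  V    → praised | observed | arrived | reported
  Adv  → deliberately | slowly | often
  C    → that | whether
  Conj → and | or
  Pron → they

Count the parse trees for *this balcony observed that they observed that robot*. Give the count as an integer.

[S [NP [Det this] [N balcony]] [VP [V observed] [CP [C that] [S [NP [Pron they]] [VP [V observed] [NP [Det that] [N robot]]]]]]]
No rule offers an alternative attachment or grouping for any span, so this is the only derivation.

1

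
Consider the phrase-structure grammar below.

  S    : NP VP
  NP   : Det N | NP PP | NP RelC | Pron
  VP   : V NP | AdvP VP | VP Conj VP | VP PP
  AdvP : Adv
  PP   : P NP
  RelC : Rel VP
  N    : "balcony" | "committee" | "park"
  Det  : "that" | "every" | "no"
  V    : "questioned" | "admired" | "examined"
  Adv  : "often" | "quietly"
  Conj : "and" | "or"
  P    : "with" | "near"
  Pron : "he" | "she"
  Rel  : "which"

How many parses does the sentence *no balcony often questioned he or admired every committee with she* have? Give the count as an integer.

Two of the 7 distinct bracketings:
[S [NP [Det no] [N balcony]] [VP [AdvP [Adv often]] [VP [VP [V questioned] [NP [Pron he]]] [Conj or] [VP [V admired] [NP [NP [Det every] [N committee]] [PP [P with] [NP [Pron she]]]]]]]]
[S [NP [Det no] [N balcony]] [VP [AdvP [Adv often]] [VP [VP [V questioned] [NP [Pron he]]] [Conj or] [VP [VP [V admired] [NP [Det every] [N committee]]] [PP [P with] [NP [Pron she]]]]]]]
The difference turns on whether NP → NP PP is used at the relevant span, versus an alternative expansion of NP.

7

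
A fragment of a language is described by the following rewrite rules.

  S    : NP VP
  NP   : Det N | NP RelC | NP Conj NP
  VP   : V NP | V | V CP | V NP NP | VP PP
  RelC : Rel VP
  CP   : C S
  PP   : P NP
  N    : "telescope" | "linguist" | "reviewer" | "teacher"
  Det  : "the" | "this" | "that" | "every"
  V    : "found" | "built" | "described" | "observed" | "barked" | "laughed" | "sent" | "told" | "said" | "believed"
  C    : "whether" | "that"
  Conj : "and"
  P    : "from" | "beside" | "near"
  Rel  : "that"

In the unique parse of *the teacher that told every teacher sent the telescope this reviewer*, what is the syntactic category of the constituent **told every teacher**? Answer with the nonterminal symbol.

[S [NP [NP [Det the] [N teacher]] [RelC [Rel that] [VP [V told] [NP [Det every] [N teacher]]]]] [VP [V sent] [NP [Det the] [N telescope]] [NP [Det this] [N reviewer]]]]
The span 'told every teacher' is the VP node built by VP → V NP.

VP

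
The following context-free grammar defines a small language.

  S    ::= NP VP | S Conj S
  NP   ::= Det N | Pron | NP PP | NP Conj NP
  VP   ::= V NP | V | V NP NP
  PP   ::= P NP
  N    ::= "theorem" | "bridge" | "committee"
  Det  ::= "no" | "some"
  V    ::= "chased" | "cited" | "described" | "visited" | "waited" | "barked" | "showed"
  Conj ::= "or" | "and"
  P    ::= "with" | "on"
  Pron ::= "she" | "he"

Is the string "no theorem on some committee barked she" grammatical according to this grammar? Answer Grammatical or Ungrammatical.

Grammatical

S
  NP
    NP
      Det: no
      N: theorem
    PP
      P: on
      NP
        Det: some
        N: committee
  VP
    V: barked
    NP
      Pron: she
Every word is introduced by a lexical rule and the phrasal rules combine the resulting categories into a single S.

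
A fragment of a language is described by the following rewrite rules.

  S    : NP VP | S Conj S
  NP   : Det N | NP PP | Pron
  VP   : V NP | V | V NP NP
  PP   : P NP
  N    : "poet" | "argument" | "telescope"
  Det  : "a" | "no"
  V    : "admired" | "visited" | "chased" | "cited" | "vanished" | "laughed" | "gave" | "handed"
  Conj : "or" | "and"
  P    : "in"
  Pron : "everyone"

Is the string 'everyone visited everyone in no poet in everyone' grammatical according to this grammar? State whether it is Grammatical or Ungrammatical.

S
  NP
    Pron: everyone
  VP
    V: visited
    NP
      NP
        Pron: everyone
      PP
        P: in
        NP
          NP
            Det: no
            N: poet
          PP
            P: in
            NP
              Pron: everyone
Every word is introduced by a lexical rule and the phrasal rules combine the resulting categories into a single S.

Grammatical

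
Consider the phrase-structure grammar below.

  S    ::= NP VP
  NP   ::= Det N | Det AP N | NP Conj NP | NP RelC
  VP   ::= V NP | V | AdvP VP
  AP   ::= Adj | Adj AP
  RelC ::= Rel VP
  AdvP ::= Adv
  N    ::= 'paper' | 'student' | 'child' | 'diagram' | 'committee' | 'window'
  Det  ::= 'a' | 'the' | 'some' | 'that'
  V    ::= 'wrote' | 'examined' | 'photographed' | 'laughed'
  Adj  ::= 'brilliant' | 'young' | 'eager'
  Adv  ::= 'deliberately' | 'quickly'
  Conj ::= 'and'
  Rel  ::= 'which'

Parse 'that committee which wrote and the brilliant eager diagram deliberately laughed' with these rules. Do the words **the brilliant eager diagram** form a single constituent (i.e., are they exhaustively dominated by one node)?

Yes

[S [NP [NP [NP [Det that] [N committee]] [RelC [Rel which] [VP [V wrote]]]] [Conj and] [NP [Det the] [AP [Adj brilliant] [AP [Adj eager]]] [N diagram]]] [VP [AdvP [Adv deliberately]] [VP [V laughed]]]]
The words 'the brilliant eager diagram' are exhaustively dominated by a single NP node (built by NP → Det AP N), so they form a constituent.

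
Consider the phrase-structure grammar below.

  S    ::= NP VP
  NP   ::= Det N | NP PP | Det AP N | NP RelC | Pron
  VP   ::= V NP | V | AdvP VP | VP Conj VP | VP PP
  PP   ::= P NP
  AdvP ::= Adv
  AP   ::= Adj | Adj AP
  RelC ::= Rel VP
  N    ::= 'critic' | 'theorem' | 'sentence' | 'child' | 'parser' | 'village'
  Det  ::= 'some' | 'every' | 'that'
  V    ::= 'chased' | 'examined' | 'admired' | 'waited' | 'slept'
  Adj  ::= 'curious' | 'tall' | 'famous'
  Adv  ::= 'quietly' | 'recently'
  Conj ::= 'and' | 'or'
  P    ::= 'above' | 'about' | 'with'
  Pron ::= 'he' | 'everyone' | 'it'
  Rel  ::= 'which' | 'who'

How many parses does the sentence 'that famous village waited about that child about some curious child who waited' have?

3

Two of the 3 distinct bracketings:
[S [NP [Det that] [AP [Adj famous]] [N village]] [VP [VP [V waited]] [PP [P about] [NP [NP [Det that] [N child]] [PP [P about] [NP [NP [Det some] [AP [Adj curious]] [N child]] [RelC [Rel who] [VP [V waited]]]]]]]]]
[S [NP [Det that] [AP [Adj famous]] [N village]] [VP [VP [V waited]] [PP [P about] [NP [NP [NP [Det that] [N child]] [PP [P about] [NP [Det some] [AP [Adj curious]] [N child]]]] [RelC [Rel who] [VP [V waited]]]]]]]
The trees differ in how a recursive rule is bracketed over the same span.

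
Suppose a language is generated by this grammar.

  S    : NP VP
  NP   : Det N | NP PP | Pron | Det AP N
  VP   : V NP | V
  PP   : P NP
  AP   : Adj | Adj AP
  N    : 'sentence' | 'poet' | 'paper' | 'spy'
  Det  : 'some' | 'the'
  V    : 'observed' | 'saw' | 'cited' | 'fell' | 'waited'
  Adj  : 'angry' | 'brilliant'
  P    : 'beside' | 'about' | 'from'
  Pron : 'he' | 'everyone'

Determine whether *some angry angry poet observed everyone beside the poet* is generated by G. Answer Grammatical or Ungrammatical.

Grammatical

[S [NP [Det some] [AP [Adj angry] [AP [Adj angry]]] [N poet]] [VP [V observed] [NP [NP [Pron everyone]] [PP [P beside] [NP [Det the] [N poet]]]]]]
Each bracket corresponds to one application of a listed rule, so the string is derivable from S.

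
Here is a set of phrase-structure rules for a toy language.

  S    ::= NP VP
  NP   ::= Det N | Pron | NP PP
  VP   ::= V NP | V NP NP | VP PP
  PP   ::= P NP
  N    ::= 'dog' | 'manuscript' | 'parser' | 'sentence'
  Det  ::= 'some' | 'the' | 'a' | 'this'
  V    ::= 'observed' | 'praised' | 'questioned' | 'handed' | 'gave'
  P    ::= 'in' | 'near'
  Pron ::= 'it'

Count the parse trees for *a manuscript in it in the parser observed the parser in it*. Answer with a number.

4

Two of the 4 distinct bracketings:
[S [NP [NP [Det a] [N manuscript]] [PP [P in] [NP [NP [Pron it]] [PP [P in] [NP [Det the] [N parser]]]]]] [VP [V observed] [NP [NP [Det the] [N parser]] [PP [P in] [NP [Pron it]]]]]]
[S [NP [NP [Det a] [N manuscript]] [PP [P in] [NP [NP [Pron it]] [PP [P in] [NP [Det the] [N parser]]]]]] [VP [VP [V observed] [NP [Det the] [N parser]]] [PP [P in] [NP [Pron it]]]]]
The difference turns on whether VP → VP PP is used at the relevant span, versus an alternative expansion of VP.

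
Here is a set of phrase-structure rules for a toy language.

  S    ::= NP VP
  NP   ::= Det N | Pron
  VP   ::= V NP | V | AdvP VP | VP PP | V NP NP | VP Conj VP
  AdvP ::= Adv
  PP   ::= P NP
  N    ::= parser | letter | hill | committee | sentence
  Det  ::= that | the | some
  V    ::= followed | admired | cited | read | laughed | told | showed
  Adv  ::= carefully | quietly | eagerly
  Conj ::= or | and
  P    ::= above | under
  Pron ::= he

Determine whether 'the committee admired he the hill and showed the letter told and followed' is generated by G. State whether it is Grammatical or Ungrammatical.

For S → NP VP, the only prefix that parses as NP is 'the committee', but the remainder 'admired he the hill and showed the letter told and followed' is not a VP under these rules.

Ungrammatical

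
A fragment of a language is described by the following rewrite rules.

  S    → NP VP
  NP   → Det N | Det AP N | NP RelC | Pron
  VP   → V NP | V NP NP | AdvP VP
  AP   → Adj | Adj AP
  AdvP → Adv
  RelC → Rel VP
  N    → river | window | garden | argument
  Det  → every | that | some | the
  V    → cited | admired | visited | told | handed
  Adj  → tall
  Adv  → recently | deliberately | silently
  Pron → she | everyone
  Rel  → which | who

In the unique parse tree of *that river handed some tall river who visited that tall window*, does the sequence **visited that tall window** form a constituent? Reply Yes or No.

Yes

[S [NP [Det that] [N river]] [VP [V handed] [NP [NP [Det some] [AP [Adj tall]] [N river]] [RelC [Rel who] [VP [V visited] [NP [Det that] [AP [Adj tall]] [N window]]]]]]]
The words 'visited that tall window' are exhaustively dominated by a single VP node (built by VP → V NP), so they form a constituent.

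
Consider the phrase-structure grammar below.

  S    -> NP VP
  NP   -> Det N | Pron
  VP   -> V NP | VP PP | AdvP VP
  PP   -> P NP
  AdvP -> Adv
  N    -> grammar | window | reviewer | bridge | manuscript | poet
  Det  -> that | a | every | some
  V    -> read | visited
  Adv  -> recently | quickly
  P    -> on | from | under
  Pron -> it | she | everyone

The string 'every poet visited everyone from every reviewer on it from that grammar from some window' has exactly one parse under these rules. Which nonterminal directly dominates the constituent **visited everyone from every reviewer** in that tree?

VP

[S [NP [Det every] [N poet]] [VP [VP [VP [VP [VP [V visited] [NP [Pron everyone]]] [PP [P from] [NP [Det every] [N reviewer]]]] [PP [P on] [NP [Pron it]]]] [PP [P from] [NP [Det that] [N grammar]]]] [PP [P from] [NP [Det some] [N window]]]]]
The span 'visited everyone from every reviewer' is the VP node built by VP → VP PP.
Its mother is the VP built by VP → VP PP.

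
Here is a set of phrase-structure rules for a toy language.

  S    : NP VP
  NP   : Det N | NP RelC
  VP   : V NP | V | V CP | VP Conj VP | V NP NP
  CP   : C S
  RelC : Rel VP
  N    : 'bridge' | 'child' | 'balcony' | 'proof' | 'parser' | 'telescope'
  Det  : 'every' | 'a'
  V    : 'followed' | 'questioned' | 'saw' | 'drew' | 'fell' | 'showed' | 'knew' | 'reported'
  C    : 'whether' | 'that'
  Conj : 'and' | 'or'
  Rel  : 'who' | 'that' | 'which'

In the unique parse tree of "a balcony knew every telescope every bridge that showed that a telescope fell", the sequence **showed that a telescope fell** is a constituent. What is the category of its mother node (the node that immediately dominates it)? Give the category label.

S
  NP
    Det: a
    N: balcony
  VP
    V: knew
    NP
      Det: every
      N: telescope
    NP
      NP
        Det: every
        N: bridge
      RelC
        Rel: that
        VP
          V: showed
          CP
            C: that
            S
              NP
                Det: a
                N: telescope
              VP
                V: fell
The span 'showed that a telescope fell' is the VP node built by VP → V CP.
Its mother is the RelC built by RelC → Rel VP.

RelC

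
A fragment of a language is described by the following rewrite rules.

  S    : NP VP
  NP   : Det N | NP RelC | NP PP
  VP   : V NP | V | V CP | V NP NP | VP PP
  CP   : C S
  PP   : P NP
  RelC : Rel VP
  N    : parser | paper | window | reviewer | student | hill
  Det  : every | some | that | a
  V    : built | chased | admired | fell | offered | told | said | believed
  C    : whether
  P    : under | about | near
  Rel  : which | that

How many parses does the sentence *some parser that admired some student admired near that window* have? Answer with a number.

1

[S [NP [NP [Det some] [N parser]] [RelC [Rel that] [VP [V admired] [NP [Det some] [N student]]]]] [VP [VP [V admired]] [PP [P near] [NP [Det that] [N window]]]]]
No rule offers an alternative attachment or grouping for any span, so this is the only derivation.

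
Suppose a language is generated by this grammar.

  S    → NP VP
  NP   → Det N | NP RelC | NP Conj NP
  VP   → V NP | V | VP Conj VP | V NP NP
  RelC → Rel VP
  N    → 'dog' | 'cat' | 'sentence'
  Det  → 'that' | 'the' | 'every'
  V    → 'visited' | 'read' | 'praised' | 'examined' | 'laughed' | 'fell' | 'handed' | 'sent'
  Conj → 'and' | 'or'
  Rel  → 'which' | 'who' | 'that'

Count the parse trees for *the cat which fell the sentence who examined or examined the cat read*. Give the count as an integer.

Two of the 4 distinct bracketings:
[S [NP [NP [Det the] [N cat]] [RelC [Rel which] [VP [V fell] [NP [NP [Det the] [N sentence]] [RelC [Rel who] [VP [VP [V examined]] [Conj or] [VP [V examined] [NP [Det the] [N cat]]]]]]]]] [VP [V read]]]
[S [NP [NP [Det the] [N cat]] [RelC [Rel which] [VP [VP [V fell] [NP [NP [Det the] [N sentence]] [RelC [Rel who] [VP [V examined]]]]] [Conj or] [VP [V examined] [NP [Det the] [N cat]]]]]] [VP [V read]]]
The trees differ in how a recursive rule is bracketed over the same span.

4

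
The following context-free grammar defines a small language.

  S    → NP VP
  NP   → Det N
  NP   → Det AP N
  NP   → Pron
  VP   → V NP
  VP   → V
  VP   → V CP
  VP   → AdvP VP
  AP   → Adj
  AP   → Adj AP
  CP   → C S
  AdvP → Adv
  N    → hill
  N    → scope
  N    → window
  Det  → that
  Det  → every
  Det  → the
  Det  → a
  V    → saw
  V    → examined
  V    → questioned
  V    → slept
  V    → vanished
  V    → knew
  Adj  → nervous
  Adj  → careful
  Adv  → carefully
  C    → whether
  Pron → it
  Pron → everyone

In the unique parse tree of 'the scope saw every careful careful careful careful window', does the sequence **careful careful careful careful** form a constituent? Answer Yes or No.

[S [NP [Det the] [N scope]] [VP [V saw] [NP [Det every] [AP [Adj careful] [AP [Adj careful] [AP [Adj careful] [AP [Adj careful]]]]] [N window]]]]
The words 'careful careful careful careful' are exhaustively dominated by a single AP node (built by AP → Adj AP), so they form a constituent.

Yes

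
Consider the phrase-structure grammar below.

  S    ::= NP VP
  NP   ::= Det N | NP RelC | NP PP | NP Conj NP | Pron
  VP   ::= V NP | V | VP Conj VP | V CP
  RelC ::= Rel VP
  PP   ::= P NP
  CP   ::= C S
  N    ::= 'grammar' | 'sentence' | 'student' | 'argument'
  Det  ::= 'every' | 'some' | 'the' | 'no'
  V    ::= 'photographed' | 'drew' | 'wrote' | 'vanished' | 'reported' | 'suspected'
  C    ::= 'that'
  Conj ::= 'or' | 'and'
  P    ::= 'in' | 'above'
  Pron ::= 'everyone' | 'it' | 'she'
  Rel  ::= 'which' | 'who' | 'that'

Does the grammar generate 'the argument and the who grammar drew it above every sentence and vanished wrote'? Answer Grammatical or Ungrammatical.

Ungrammatical

A Det word can never sit immediately before a Rel word in any string this grammar generates, so the substring 'the who' rules out a derivation.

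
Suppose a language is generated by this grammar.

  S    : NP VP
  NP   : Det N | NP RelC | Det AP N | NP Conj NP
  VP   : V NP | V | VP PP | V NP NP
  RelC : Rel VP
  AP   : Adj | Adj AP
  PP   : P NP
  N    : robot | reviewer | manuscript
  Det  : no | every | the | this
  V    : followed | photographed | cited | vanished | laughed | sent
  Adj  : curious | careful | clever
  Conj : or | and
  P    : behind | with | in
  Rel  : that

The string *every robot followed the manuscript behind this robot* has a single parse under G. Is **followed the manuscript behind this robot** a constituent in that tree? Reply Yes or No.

[S [NP [Det every] [N robot]] [VP [VP [V followed] [NP [Det the] [N manuscript]]] [PP [P behind] [NP [Det this] [N robot]]]]]
The words 'followed the manuscript behind this robot' are exhaustively dominated by a single VP node (built by VP → VP PP), so they form a constituent.

Yes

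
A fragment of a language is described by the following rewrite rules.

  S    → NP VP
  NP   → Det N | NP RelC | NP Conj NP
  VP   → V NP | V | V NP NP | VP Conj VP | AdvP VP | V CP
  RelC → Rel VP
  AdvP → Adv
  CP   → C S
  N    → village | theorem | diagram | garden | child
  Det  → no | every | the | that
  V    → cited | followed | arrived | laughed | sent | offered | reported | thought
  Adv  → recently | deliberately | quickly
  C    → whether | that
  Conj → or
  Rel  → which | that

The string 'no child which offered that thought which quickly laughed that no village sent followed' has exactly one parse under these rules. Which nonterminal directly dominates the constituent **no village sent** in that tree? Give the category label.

CP

[S [NP [NP [NP [NP [Det no] [N child]] [RelC [Rel which] [VP [V offered]]]] [RelC [Rel that] [VP [V thought]]]] [RelC [Rel which] [VP [AdvP [Adv quickly]] [VP [V laughed] [CP [C that] [S [NP [Det no] [N village]] [VP [V sent]]]]]]]] [VP [V followed]]]
The span 'no village sent' is the S node built by S → NP VP.
Its mother is the CP built by CP → C S.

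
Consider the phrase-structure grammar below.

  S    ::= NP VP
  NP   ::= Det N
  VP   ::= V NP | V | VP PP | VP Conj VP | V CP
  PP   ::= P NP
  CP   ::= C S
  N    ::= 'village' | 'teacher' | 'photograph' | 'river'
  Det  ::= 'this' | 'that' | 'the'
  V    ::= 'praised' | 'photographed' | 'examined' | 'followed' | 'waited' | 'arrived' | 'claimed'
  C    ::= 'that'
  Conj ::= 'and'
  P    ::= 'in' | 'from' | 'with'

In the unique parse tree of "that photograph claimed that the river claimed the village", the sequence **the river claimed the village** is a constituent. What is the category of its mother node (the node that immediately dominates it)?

S
  NP
    Det: that
    N: photograph
  VP
    V: claimed
    CP
      C: that
      S
        NP
          Det: the
          N: river
        VP
          V: claimed
          NP
            Det: the
            N: village
The span 'the river claimed the village' is the S node built by S → NP VP.
Its mother is the CP built by CP → C S.

CP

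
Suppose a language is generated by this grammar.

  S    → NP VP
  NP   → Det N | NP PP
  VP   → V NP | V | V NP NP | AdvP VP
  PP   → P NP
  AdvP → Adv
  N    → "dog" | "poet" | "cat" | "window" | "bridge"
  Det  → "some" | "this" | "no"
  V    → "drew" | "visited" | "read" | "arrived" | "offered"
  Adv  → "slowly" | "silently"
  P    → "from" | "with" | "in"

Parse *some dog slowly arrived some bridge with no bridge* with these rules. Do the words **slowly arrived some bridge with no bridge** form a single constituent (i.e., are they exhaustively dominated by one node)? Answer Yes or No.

[S [NP [Det some] [N dog]] [VP [AdvP [Adv slowly]] [VP [V arrived] [NP [NP [Det some] [N bridge]] [PP [P with] [NP [Det no] [N bridge]]]]]]]
The words 'slowly arrived some bridge with no bridge' are exhaustively dominated by a single VP node (built by VP → AdvP VP), so they form a constituent.

Yes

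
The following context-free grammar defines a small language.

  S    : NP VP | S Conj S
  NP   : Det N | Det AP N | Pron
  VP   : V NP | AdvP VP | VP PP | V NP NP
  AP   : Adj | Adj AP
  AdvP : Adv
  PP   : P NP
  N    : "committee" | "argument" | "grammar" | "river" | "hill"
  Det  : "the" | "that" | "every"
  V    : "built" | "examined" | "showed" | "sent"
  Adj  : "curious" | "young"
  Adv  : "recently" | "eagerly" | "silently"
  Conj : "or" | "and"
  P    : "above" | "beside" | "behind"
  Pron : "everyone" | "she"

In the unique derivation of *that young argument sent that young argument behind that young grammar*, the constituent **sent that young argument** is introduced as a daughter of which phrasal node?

VP

[S [NP [Det that] [AP [Adj young]] [N argument]] [VP [VP [V sent] [NP [Det that] [AP [Adj young]] [N argument]]] [PP [P behind] [NP [Det that] [AP [Adj young]] [N grammar]]]]]
The span 'sent that young argument' is the VP node built by VP → V NP.
Its mother is the VP built by VP → VP PP.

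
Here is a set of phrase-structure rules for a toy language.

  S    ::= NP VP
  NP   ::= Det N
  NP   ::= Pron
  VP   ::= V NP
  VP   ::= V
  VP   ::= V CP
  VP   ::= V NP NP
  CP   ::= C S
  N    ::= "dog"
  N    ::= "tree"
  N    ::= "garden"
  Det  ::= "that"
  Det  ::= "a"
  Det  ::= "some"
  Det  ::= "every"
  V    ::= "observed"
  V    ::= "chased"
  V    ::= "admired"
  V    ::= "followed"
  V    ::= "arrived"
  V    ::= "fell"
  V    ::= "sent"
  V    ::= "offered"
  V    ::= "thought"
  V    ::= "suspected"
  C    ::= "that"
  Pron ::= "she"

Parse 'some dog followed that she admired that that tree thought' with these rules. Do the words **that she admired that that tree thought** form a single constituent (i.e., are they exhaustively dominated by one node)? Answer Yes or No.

[S [NP [Det some] [N dog]] [VP [V followed] [CP [C that] [S [NP [Pron she]] [VP [V admired] [CP [C that] [S [NP [Det that] [N tree]] [VP [V thought]]]]]]]]]
The words 'that she admired that that tree thought' are exhaustively dominated by a single CP node (built by CP → C S), so they form a constituent.

Yes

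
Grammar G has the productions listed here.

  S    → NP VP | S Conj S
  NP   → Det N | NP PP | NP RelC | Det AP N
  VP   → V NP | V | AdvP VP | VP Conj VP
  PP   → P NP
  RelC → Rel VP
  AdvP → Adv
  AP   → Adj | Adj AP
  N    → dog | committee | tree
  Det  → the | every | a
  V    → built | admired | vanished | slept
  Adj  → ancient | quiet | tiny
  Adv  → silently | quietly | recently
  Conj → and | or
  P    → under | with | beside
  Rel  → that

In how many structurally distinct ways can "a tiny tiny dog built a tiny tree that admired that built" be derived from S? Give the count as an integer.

[S [NP [Det a] [AP [Adj tiny] [AP [Adj tiny]]] [N dog]] [VP [V built] [NP [NP [NP [Det a] [AP [Adj tiny]] [N tree]] [RelC [Rel that] [VP [V admired]]]] [RelC [Rel that] [VP [V built]]]]]]
No rule offers an alternative attachment or grouping for any span, so this is the only derivation.

1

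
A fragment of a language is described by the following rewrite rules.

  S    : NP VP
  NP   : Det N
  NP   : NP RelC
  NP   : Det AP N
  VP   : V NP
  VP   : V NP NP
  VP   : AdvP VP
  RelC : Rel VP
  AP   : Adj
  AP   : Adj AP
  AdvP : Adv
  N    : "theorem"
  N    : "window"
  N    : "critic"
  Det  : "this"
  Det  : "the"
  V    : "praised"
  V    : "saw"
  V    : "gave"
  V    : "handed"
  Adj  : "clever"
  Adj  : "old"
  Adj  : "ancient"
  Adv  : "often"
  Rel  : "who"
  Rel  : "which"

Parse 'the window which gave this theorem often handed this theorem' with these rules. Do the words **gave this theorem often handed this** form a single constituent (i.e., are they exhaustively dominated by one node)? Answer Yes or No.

No

[S [NP [NP [Det the] [N window]] [RelC [Rel which] [VP [V gave] [NP [Det this] [N theorem]]]]] [VP [AdvP [Adv often]] [VP [V handed] [NP [Det this] [N theorem]]]]]
The smallest constituent containing 'gave this theorem often handed this' is the S spanning 'the window which gave this theorem often handed this theorem'; no single node in the tree dominates exactly the given words.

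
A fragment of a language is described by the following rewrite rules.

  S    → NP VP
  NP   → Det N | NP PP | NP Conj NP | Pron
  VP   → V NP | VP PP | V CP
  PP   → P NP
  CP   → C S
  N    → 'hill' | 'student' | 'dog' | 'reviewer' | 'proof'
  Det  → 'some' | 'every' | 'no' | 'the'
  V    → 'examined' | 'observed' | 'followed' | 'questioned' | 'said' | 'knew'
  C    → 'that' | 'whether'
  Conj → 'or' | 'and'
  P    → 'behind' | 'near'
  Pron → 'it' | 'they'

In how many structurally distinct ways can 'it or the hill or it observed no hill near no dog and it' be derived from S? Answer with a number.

Two of the 6 distinct bracketings:
[S [NP [NP [Pron it]] [Conj or] [NP [NP [Det the] [N hill]] [Conj or] [NP [Pron it]]]] [VP [V observed] [NP [NP [Det no] [N hill]] [PP [P near] [NP [NP [Det no] [N dog]] [Conj and] [NP [Pron it]]]]]]]
[S [NP [NP [Pron it]] [Conj or] [NP [NP [Det the] [N hill]] [Conj or] [NP [Pron it]]]] [VP [V observed] [NP [NP [NP [Det no] [N hill]] [PP [P near] [NP [Det no] [N dog]]]] [Conj and] [NP [Pron it]]]]]
The trees differ in how a recursive rule is bracketed over the same span.

6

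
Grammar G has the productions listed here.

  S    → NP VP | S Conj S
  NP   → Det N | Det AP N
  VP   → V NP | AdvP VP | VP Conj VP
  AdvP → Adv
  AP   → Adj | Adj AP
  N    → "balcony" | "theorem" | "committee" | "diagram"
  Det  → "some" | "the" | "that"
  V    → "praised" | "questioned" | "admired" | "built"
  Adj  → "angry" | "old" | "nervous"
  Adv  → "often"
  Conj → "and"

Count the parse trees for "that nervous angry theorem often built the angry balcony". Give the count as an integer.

1

[S [NP [Det that] [AP [Adj nervous] [AP [Adj angry]]] [N theorem]] [VP [AdvP [Adv often]] [VP [V built] [NP [Det the] [AP [Adj angry]] [N balcony]]]]]
No rule offers an alternative attachment or grouping for any span, so this is the only derivation.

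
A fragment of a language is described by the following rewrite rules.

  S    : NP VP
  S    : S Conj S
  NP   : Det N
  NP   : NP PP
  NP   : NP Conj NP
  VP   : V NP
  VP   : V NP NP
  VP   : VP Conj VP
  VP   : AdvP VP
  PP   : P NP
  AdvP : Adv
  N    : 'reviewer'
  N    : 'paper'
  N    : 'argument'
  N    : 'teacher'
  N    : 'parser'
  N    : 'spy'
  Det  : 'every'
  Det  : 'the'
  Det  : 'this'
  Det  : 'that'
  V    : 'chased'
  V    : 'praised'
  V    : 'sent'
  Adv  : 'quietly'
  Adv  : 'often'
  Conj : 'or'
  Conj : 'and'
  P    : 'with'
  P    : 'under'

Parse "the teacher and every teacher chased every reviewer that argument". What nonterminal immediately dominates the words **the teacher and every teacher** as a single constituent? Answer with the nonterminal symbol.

NP

[S [NP [NP [Det the] [N teacher]] [Conj and] [NP [Det every] [N teacher]]] [VP [V chased] [NP [Det every] [N reviewer]] [NP [Det that] [N argument]]]]
The span 'the teacher and every teacher' is the NP node built by NP → NP Conj NP.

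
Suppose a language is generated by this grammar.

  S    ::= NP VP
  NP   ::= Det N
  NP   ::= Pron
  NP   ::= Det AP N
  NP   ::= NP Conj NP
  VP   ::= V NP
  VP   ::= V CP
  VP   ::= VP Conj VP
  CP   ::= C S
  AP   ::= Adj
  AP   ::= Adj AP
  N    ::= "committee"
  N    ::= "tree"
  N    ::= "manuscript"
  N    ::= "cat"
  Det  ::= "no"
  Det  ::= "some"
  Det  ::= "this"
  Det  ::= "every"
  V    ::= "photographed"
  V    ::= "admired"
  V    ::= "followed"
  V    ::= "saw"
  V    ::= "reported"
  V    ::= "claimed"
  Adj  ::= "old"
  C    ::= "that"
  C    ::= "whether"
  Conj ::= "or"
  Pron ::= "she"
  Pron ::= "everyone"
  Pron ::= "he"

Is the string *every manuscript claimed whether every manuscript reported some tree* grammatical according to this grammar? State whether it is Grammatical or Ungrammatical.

Grammatical

[S [NP [Det every] [N manuscript]] [VP [V claimed] [CP [C whether] [S [NP [Det every] [N manuscript]] [VP [V reported] [NP [Det some] [N tree]]]]]]]
Every word is introduced by a lexical rule and the phrasal rules combine the resulting categories into a single S.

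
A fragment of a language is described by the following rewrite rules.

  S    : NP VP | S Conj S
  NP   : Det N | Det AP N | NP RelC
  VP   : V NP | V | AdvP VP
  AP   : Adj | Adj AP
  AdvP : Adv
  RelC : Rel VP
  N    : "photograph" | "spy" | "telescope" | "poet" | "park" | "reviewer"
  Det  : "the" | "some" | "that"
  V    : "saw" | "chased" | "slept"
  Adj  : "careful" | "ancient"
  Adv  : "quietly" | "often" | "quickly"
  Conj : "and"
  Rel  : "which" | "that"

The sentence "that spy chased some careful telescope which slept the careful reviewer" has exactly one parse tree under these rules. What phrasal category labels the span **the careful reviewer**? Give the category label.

[S [NP [Det that] [N spy]] [VP [V chased] [NP [NP [Det some] [AP [Adj careful]] [N telescope]] [RelC [Rel which] [VP [V slept] [NP [Det the] [AP [Adj careful]] [N reviewer]]]]]]]
The span 'the careful reviewer' is the NP node built by NP → Det AP N.

NP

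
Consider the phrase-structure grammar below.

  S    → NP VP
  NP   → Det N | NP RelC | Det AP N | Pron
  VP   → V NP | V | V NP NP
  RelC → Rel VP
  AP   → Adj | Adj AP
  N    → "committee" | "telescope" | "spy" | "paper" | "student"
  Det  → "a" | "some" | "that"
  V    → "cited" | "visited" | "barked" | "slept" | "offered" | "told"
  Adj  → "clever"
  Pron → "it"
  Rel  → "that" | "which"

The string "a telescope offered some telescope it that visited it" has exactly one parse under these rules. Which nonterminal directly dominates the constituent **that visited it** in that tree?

S
  NP
    Det: a
    N: telescope
  VP
    V: offered
    NP
      Det: some
      N: telescope
    NP
      NP
        Pron: it
      RelC
        Rel: that
        VP
          V: visited
          NP
            Pron: it
The span 'that visited it' is the RelC node built by RelC → Rel VP.
Its mother is the NP built by NP → NP RelC.

NP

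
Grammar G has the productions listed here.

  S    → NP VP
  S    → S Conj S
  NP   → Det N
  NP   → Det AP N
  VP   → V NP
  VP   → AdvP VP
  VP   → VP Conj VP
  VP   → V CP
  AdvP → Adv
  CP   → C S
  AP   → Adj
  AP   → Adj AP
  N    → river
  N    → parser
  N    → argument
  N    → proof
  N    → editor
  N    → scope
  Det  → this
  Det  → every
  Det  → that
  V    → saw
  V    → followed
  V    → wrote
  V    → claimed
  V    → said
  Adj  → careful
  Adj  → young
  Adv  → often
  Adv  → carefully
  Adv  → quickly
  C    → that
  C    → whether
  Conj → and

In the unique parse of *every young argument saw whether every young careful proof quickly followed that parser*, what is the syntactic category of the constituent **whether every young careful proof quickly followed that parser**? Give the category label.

CP

S
  NP
    Det: every
    AP
      Adj: young
    N: argument
  VP
    V: saw
    CP
      C: whether
      S
        NP
          Det: every
          AP
            Adj: young
            AP
              Adj: careful
          N: proof
        VP
          AdvP
            Adv: quickly
          VP
            V: followed
            NP
              Det: that
              N: parser
The span 'whether every young careful proof quickly followed that parser' is the CP node built by CP → C S.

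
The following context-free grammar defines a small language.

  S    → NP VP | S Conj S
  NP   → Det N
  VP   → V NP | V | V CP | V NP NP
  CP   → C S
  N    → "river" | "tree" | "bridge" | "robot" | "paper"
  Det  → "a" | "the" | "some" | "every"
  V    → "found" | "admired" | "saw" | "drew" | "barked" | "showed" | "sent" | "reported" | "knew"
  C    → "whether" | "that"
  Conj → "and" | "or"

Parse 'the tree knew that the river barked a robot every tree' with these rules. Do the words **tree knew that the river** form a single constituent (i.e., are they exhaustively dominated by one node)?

[S [NP [Det the] [N tree]] [VP [V knew] [CP [C that] [S [NP [Det the] [N river]] [VP [V barked] [NP [Det a] [N robot]] [NP [Det every] [N tree]]]]]]]
The smallest constituent containing 'tree knew that the river' is the S spanning 'the tree knew that the river barked a robot every tree'; no single node in the tree dominates exactly the given words.

No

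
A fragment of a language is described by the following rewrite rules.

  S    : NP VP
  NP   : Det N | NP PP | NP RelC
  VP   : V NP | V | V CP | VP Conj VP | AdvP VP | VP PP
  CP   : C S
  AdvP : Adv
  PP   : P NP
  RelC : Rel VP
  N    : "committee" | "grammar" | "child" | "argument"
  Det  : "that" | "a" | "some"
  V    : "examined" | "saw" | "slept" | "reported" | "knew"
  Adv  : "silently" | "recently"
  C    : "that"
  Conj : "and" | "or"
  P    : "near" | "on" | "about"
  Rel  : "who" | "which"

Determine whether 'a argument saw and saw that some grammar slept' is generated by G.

[S [NP [Det a] [N argument]] [VP [VP [V saw]] [Conj and] [VP [V saw] [CP [C that] [S [NP [Det some] [N grammar]] [VP [V slept]]]]]]]
Each bracket corresponds to one application of a listed rule, so the string is derivable from S.

Grammatical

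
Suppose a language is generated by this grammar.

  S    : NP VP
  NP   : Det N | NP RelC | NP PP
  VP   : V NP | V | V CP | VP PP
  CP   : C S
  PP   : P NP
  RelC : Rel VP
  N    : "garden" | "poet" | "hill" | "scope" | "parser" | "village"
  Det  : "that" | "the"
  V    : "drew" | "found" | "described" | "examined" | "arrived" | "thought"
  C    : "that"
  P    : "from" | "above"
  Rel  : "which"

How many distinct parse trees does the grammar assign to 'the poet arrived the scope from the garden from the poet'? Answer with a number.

Two of the 5 distinct bracketings:
[S [NP [Det the] [N poet]] [VP [V arrived] [NP [NP [Det the] [N scope]] [PP [P from] [NP [NP [Det the] [N garden]] [PP [P from] [NP [Det the] [N poet]]]]]]]]
[S [NP [Det the] [N poet]] [VP [V arrived] [NP [NP [NP [Det the] [N scope]] [PP [P from] [NP [Det the] [N garden]]]] [PP [P from] [NP [Det the] [N poet]]]]]]
The trees differ in how a recursive rule is bracketed over the same span.

5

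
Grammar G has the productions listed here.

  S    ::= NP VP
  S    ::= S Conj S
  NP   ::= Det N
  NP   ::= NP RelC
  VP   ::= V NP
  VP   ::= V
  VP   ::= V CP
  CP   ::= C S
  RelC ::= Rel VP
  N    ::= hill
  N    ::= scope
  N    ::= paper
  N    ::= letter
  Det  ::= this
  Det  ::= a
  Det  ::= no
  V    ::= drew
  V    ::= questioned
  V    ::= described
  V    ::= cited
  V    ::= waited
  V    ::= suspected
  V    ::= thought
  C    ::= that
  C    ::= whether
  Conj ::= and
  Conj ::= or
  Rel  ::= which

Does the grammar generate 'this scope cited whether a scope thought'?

S
  NP
    Det: this
    N: scope
  VP
    V: cited
    CP
      C: whether
      S
        NP
          Det: a
          N: scope
        VP
          V: thought
Each bracket corresponds to one application of a listed rule, so the string is derivable from S.

Grammatical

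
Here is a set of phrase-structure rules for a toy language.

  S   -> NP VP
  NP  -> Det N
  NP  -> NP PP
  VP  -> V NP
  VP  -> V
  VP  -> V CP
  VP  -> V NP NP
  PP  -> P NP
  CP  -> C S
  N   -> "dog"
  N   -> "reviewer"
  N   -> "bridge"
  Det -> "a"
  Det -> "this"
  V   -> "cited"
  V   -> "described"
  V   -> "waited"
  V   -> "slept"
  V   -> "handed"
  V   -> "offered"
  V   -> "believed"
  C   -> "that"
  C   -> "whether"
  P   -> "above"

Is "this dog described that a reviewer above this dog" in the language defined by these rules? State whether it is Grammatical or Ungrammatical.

Ungrammatical

For S → NP VP, the only prefix that parses as NP is 'this dog', but the remainder 'described that a reviewer above this dog' is not a VP under these rules.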